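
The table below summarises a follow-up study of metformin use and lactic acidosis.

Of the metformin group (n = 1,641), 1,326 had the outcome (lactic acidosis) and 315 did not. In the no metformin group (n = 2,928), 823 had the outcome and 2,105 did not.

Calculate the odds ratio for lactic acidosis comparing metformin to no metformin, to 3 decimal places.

10.767

From the description: a = 1326, b = 315, c = 823, d = 2105.
OR = (a·d)/(b·c) = (1326 × 2105) / (315 × 823) = 2791230 / 259245 = 10.76677
The odds of lactic acidosis are about 10.77 times as high in the metformin group.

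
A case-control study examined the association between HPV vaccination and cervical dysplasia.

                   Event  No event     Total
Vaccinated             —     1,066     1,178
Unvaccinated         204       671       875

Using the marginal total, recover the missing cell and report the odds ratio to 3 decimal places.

0.346

The missing cell is in the exposed row: 1178 − 1066 = 112.
So a = 112, b = 1066, c = 204, d = 671.
OR = (a·d)/(b·c) = (112 × 671) / (1066 × 204) = 75152 / 217464 = 0.34558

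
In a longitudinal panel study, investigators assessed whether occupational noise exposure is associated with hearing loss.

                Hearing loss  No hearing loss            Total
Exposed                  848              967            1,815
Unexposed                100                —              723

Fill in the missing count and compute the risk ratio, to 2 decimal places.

The missing cell is in the unexposed row: 723 − 100 = 623.
So a = 848, b = 967, c = 100, d = 623.
RR = [a/(a+b)] / [c/(c+d)] = (848/1815) / (100/723) = 0.46722/0.13831 = 3.37798

3.38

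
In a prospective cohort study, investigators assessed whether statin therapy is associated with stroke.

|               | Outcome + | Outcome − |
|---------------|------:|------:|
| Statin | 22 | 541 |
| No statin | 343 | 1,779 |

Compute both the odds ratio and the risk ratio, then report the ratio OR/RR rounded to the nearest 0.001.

0.872

Cells: a = 22, b = 541, c = 343, d = 1779.
OR = (22·1779)/(541·343) = 39138/185563 = 0.21091
Risk in exposed = 22/563 = 0.03908; risk in unexposed = 343/2122 = 0.16164; RR = 0.24175
OR/RR = 0.21091 / 0.24175 = 0.87245
The outcome is not rare, so the OR lies further from 1 than the RR.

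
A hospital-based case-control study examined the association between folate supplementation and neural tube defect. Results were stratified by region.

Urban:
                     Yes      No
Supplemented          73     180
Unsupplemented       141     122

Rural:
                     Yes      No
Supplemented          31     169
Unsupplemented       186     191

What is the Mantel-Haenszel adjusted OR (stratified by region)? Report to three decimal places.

OR_MH = Σ(aᵢdᵢ/nᵢ) / Σ(bᵢcᵢ/nᵢ), where nᵢ is the stratum total.
Stratum 1 (Urban): n = 516; a·d/n = 73·122/516 = 17.2597; b·c/n = 180·141/516 = 49.1860
Stratum 2 (Rural): n = 577; a·d/n = 31·191/577 = 10.2617; b·c/n = 169·186/577 = 54.4783
OR_MH = (17.2597 + 10.2617) / (49.1860 + 54.4783) = 27.5214 / 103.6644 = 0.26549

0.265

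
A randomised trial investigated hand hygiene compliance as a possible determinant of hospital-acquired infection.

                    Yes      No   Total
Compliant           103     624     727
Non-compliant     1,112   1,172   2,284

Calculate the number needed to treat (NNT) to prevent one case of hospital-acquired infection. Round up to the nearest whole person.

3

Risk in treated group = 103/727 = 0.14168; risk in control = 1112/2284 = 0.48687.
Absolute risk reduction = 0.48687 − 0.14168 = 0.34519
NNT = 1 / ARR = 1 / 0.34519 = 2.897 → round up → 3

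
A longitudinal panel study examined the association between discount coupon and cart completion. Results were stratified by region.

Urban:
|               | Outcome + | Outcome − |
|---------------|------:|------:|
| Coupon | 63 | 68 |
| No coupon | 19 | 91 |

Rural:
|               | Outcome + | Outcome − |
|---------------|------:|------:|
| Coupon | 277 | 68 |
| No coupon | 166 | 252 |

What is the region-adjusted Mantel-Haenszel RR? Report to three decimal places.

2.114

RR_MH = Σ(aᵢ·n₀ᵢ/nᵢ) / Σ(cᵢ·n₁ᵢ/nᵢ), with n₁ᵢ = aᵢ+bᵢ (exposed), n₀ᵢ = cᵢ+dᵢ (unexposed), nᵢ = n₁ᵢ+n₀ᵢ.
Stratum 1 (Urban): n₁ = 131, n₀ = 110, n = 241; a·n₀/n = 63·110/241 = 28.7552; c·n₁/n = 19·131/241 = 10.3278
Stratum 2 (Rural): n₁ = 345, n₀ = 418, n = 763; a·n₀/n = 277·418/763 = 151.7510; c·n₁/n = 166·345/763 = 75.0590
RR_MH = (28.7552 + 151.7510) / (10.3278 + 75.0590) = 180.5062 / 85.3868 = 2.11398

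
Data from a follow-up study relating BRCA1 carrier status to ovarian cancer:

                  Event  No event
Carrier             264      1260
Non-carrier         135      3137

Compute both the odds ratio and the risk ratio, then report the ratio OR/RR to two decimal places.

Cells: a = 264, b = 1260, c = 135, d = 3137.
OR = (264·3137)/(1260·135) = 828168/170100 = 4.86871
Risk in exposed = 264/1524 = 0.17323; risk in unexposed = 135/3272 = 0.04126; RR = 4.19854
OR/RR = 4.86871 / 4.19854 = 1.15962
The outcome is not rare, so the OR lies further from 1 than the RR.

1.16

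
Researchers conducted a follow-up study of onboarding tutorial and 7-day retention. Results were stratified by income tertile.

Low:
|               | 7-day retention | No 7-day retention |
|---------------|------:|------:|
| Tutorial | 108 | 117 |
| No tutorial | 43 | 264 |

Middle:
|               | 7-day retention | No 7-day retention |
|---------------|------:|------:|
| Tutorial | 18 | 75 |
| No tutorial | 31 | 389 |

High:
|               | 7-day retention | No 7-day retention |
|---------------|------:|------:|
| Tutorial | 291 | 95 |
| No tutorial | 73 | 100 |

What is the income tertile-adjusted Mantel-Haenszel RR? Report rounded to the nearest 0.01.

RR_MH = Σ(aᵢ·n₀ᵢ/nᵢ) / Σ(cᵢ·n₁ᵢ/nᵢ), with n₁ᵢ = aᵢ+bᵢ (exposed), n₀ᵢ = cᵢ+dᵢ (unexposed), nᵢ = n₁ᵢ+n₀ᵢ.
Stratum 1 (Low): n₁ = 225, n₀ = 307, n = 532; a·n₀/n = 108·307/532 = 62.3233; c·n₁/n = 43·225/532 = 18.1861
Stratum 2 (Middle): n₁ = 93, n₀ = 420, n = 513; a·n₀/n = 18·420/513 = 14.7368; c·n₁/n = 31·93/513 = 5.6199
Stratum 3 (High): n₁ = 386, n₀ = 173, n = 559; a·n₀/n = 291·173/559 = 90.0590; c·n₁/n = 73·386/559 = 50.4079
RR_MH = (62.3233 + 14.7368 + 90.0590) / (18.1861 + 5.6199 + 50.4079) = 167.1192 / 74.2138 = 2.25186

2.25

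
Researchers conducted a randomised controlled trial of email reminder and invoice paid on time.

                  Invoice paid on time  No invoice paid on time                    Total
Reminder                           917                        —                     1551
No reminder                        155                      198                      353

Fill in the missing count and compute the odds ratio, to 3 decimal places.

The missing cell is in the exposed row: 1551 − 917 = 634.
So a = 917, b = 634, c = 155, d = 198.
OR = (a·d)/(b·c) = (917 × 198) / (634 × 155) = 181566 / 98270 = 1.84762

1.848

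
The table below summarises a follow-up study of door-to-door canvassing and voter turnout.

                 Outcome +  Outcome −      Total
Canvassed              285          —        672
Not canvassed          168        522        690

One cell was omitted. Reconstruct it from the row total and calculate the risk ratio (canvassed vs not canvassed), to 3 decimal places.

1.742

The missing cell is in the exposed row: 672 − 285 = 387.
So a = 285, b = 387, c = 168, d = 522.
RR = [a/(a+b)] / [c/(c+d)] = (285/672) / (168/690) = 0.42411/0.24348 = 1.74187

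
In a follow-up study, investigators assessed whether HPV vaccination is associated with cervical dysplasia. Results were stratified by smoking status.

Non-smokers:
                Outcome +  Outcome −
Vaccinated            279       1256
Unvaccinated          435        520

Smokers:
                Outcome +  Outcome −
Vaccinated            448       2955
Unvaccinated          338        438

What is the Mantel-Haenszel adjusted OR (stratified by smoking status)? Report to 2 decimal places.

OR_MH = Σ(aᵢdᵢ/nᵢ) / Σ(bᵢcᵢ/nᵢ), where nᵢ is the stratum total.
Stratum 1 (Non-smokers): n = 2490; a·d/n = 279·520/2490 = 58.2651; b·c/n = 1256·435/2490 = 219.4217
Stratum 2 (Smokers): n = 4179; a·d/n = 448·438/4179 = 46.9548; b·c/n = 2955·338/4179 = 239.0022
OR_MH = (58.2651 + 46.9548) / (219.4217 + 239.0022) = 105.2198 / 458.4238 = 0.22953

0.23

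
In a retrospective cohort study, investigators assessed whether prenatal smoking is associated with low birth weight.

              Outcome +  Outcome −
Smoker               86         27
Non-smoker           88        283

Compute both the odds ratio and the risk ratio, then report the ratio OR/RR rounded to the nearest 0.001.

Cells: a = 86, b = 27, c = 88, d = 283.
OR = (86·283)/(27·88) = 24338/2376 = 10.24327
Risk in exposed = 86/113 = 0.76106; risk in unexposed = 88/371 = 0.23720; RR = 3.20857
OR/RR = 10.24327 / 3.20857 = 3.19247
The outcome is not rare, so the OR lies further from 1 than the RR.

3.192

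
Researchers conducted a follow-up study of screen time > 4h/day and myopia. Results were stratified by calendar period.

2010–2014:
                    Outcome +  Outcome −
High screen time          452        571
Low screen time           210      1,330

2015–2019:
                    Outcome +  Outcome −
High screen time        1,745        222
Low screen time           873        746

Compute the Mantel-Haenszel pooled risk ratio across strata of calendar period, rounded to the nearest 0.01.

RR_MH = Σ(aᵢ·n₀ᵢ/nᵢ) / Σ(cᵢ·n₁ᵢ/nᵢ), with n₁ᵢ = aᵢ+bᵢ (exposed), n₀ᵢ = cᵢ+dᵢ (unexposed), nᵢ = n₁ᵢ+n₀ᵢ.
Stratum 1 (2010–2014): n₁ = 1023, n₀ = 1540, n = 2563; a·n₀/n = 452·1540/2563 = 271.5880; c·n₁/n = 210·1023/2563 = 83.8197
Stratum 2 (2015–2019): n₁ = 1967, n₀ = 1619, n = 3586; a·n₀/n = 1745·1619/3586 = 787.8291; c·n₁/n = 873·1967/3586 = 478.8597
RR_MH = (271.5880 + 787.8291) / (83.8197 + 478.8597) = 1059.4170 / 562.6795 = 1.88281

1.88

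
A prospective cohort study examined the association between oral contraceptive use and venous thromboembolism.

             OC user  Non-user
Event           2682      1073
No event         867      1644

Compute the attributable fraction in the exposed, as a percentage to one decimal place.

Reading the table with exposure as columns: a = 2682 (OC user, case), b = 867 (OC user, non-case), c = 1073 (Non-user, case), d = 1644.
Risk in exposed = 2682/3549 = 0.75571; risk in unexposed = 1073/2717 = 0.39492.
RR = 0.75571/0.39492 = 1.91356
AR% = (RR − 1)/RR × 100 = (1.91356 − 1)/1.91356 × 100 = 47.7415%

47.7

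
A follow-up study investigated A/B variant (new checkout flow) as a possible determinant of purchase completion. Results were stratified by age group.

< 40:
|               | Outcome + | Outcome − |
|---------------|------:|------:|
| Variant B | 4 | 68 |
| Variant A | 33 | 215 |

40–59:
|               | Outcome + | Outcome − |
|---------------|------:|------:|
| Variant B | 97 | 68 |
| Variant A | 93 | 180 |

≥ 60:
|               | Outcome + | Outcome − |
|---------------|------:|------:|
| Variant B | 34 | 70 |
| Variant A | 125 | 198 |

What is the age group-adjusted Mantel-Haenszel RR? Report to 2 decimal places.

RR_MH = Σ(aᵢ·n₀ᵢ/nᵢ) / Σ(cᵢ·n₁ᵢ/nᵢ), with n₁ᵢ = aᵢ+bᵢ (exposed), n₀ᵢ = cᵢ+dᵢ (unexposed), nᵢ = n₁ᵢ+n₀ᵢ.
Stratum 1 (< 40): n₁ = 72, n₀ = 248, n = 320; a·n₀/n = 4·248/320 = 3.1000; c·n₁/n = 33·72/320 = 7.4250
Stratum 2 (40–59): n₁ = 165, n₀ = 273, n = 438; a·n₀/n = 97·273/438 = 60.4589; c·n₁/n = 93·165/438 = 35.0342
Stratum 3 (≥ 60): n₁ = 104, n₀ = 323, n = 427; a·n₀/n = 34·323/427 = 25.7190; c·n₁/n = 125·104/427 = 30.4450
RR_MH = (3.1000 + 60.4589 + 25.7190) / (7.4250 + 35.0342 + 30.4450) = 89.2779 / 72.9042 = 1.22459

1.22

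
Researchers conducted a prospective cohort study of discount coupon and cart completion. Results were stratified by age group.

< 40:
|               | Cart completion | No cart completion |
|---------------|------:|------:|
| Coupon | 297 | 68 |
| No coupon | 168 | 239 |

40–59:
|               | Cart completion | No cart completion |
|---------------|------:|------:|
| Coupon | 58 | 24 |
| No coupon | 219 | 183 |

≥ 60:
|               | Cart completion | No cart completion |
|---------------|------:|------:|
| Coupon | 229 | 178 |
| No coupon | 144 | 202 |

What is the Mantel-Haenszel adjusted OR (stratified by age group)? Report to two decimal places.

OR_MH = Σ(aᵢdᵢ/nᵢ) / Σ(bᵢcᵢ/nᵢ), where nᵢ is the stratum total.
Stratum 1 (< 40): n = 772; a·d/n = 297·239/772 = 91.9469; b·c/n = 68·168/772 = 14.7979
Stratum 2 (40–59): n = 484; a·d/n = 58·183/484 = 21.9298; b·c/n = 24·219/484 = 10.8595
Stratum 3 (≥ 60): n = 753; a·d/n = 229·202/753 = 61.4316; b·c/n = 178·144/753 = 34.0398
OR_MH = (91.9469 + 21.9298 + 61.4316) / (14.7979 + 10.8595 + 34.0398) = 175.3083 / 59.6973 = 2.93662

2.94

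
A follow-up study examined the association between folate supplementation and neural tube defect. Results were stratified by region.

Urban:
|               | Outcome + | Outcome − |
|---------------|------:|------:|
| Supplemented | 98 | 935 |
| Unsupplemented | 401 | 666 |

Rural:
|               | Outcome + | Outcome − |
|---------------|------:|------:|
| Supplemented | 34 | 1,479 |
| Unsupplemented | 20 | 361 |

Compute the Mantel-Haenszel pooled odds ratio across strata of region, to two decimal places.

OR_MH = Σ(aᵢdᵢ/nᵢ) / Σ(bᵢcᵢ/nᵢ), where nᵢ is the stratum total.
Stratum 1 (Urban): n = 2100; a·d/n = 98·666/2100 = 31.0800; b·c/n = 935·401/2100 = 178.5405
Stratum 2 (Rural): n = 1894; a·d/n = 34·361/1894 = 6.4805; b·c/n = 1479·20/1894 = 15.6177
OR_MH = (31.0800 + 6.4805) / (178.5405 + 15.6177) = 37.5605 / 194.1582 = 0.19345

0.19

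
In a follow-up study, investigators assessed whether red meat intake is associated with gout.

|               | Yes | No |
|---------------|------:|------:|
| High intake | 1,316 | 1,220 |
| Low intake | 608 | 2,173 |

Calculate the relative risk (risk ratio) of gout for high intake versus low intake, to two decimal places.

2.37

Cells: a = 1316, b = 1220, c = 608, d = 2173.
Risk in exposed = 1316/2536 = 0.51893; risk in unexposed = 608/2781 = 0.21863.
RR = 0.51893 / 0.21863 = 2.37358
The risk among the exposed is 2.37 times that among the unexposed.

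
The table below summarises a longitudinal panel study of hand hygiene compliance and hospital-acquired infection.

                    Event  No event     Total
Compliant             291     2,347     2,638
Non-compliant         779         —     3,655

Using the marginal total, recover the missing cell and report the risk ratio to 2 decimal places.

0.52

The missing cell is in the unexposed row: 3655 − 779 = 2876.
So a = 291, b = 2347, c = 779, d = 2876.
RR = [a/(a+b)] / [c/(c+d)] = (291/2638) / (779/3655) = 0.11031/0.21313 = 0.51757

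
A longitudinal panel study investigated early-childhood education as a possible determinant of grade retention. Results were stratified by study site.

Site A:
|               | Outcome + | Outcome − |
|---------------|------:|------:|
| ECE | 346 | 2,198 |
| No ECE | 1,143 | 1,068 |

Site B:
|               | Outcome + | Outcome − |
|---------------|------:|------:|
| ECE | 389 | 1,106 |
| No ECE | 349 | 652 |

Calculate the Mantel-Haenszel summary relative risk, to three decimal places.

RR_MH = Σ(aᵢ·n₀ᵢ/nᵢ) / Σ(cᵢ·n₁ᵢ/nᵢ), with n₁ᵢ = aᵢ+bᵢ (exposed), n₀ᵢ = cᵢ+dᵢ (unexposed), nᵢ = n₁ᵢ+n₀ᵢ.
Stratum 1 (Site A): n₁ = 2544, n₀ = 2211, n = 4755; a·n₀/n = 346·2211/4755 = 160.8845; c·n₁/n = 1143·2544/4755 = 611.5230
Stratum 2 (Site B): n₁ = 1495, n₀ = 1001, n = 2496; a·n₀/n = 389·1001/2496 = 156.0052; c·n₁/n = 349·1495/2496 = 209.0365
RR_MH = (160.8845 + 156.0052) / (611.5230 + 209.0365) = 316.8898 / 820.5595 = 0.38619

0.386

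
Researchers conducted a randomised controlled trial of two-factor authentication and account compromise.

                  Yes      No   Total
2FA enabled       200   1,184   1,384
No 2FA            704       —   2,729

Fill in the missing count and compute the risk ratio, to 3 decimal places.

0.560

The missing cell is in the unexposed row: 2729 − 704 = 2025.
So a = 200, b = 1184, c = 704, d = 2025.
RR = [a/(a+b)] / [c/(c+d)] = (200/1384) / (704/2729) = 0.14451/0.25797 = 0.56018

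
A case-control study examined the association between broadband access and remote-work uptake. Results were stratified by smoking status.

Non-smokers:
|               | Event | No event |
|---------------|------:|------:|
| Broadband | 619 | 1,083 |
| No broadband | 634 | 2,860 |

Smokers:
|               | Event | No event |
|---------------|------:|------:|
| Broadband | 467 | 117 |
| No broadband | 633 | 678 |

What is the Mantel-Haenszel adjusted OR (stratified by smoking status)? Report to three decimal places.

2.966

OR_MH = Σ(aᵢdᵢ/nᵢ) / Σ(bᵢcᵢ/nᵢ), where nᵢ is the stratum total.
Stratum 1 (Non-smokers): n = 5196; a·d/n = 619·2860/5196 = 340.7121; b·c/n = 1083·634/5196 = 132.1443
Stratum 2 (Smokers): n = 1895; a·d/n = 467·678/1895 = 167.0850; b·c/n = 117·633/1895 = 39.0823
OR_MH = (340.7121 + 167.0850) / (132.1443 + 39.0823) = 507.7970 / 171.2267 = 2.96564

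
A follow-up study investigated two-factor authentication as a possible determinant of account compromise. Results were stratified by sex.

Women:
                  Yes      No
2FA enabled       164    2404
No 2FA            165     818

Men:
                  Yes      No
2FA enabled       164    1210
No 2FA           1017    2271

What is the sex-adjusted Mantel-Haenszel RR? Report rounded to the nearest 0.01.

0.38

RR_MH = Σ(aᵢ·n₀ᵢ/nᵢ) / Σ(cᵢ·n₁ᵢ/nᵢ), with n₁ᵢ = aᵢ+bᵢ (exposed), n₀ᵢ = cᵢ+dᵢ (unexposed), nᵢ = n₁ᵢ+n₀ᵢ.
Stratum 1 (Women): n₁ = 2568, n₀ = 983, n = 3551; a·n₀/n = 164·983/3551 = 45.3990; c·n₁/n = 165·2568/3551 = 119.3241
Stratum 2 (Men): n₁ = 1374, n₀ = 3288, n = 4662; a·n₀/n = 164·3288/4662 = 115.6654; c·n₁/n = 1017·1374/4662 = 299.7336
RR_MH = (45.3990 + 115.6654) / (119.3241 + 299.7336) = 161.0644 / 419.0577 = 0.38435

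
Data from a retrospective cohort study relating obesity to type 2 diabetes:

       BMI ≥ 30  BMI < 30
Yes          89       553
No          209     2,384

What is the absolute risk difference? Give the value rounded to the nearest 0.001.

Reading the table with exposure as columns: a = 89 (BMI ≥ 30, case), b = 209 (BMI ≥ 30, non-case), c = 553 (BMI < 30, case), d = 2384.
Risk in exposed = 89/298 = 0.298658; risk in unexposed = 553/2937 = 0.188287.
Risk difference = 0.298658 − 0.188287 = 0.110370

0.110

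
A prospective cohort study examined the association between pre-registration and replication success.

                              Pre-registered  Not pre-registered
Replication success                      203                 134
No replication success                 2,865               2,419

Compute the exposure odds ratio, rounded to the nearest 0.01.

Reading the table with exposure as columns: a = 203 (Pre-registered, case), b = 2865 (Pre-registered, non-case), c = 134 (Not pre-registered, case), d = 2419.
OR = (a·d)/(b·c) = (203 × 2419) / (2865 × 134) = 491057 / 383910 = 1.27909
The odds of replication success are about 1.28 times as high in the pre-registered group.

1.28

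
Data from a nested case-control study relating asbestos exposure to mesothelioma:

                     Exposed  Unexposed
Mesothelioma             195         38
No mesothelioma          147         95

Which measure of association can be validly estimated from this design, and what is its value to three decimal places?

Reading the table with exposure as columns: a = 195 (Exposed, case), b = 147 (Exposed, non-case), c = 38 (Unexposed, case), d = 95.
This is a nested case-control study: participants were sampled on outcome status, so risks in the source population cannot be estimated directly — relative risk is not valid here. The odds ratio is the appropriate measure.
OR = (a·d)/(b·c) = (195 × 95) / (147 × 38) = 18525 / 5586 = 3.31633

3.316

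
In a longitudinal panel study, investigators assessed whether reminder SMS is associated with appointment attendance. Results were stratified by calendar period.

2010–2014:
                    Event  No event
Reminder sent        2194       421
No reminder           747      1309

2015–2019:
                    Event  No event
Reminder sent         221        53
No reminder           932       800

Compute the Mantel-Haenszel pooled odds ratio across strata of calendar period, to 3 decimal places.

OR_MH = Σ(aᵢdᵢ/nᵢ) / Σ(bᵢcᵢ/nᵢ), where nᵢ is the stratum total.
Stratum 1 (2010–2014): n = 4671; a·d/n = 2194·1309/4671 = 614.8461; b·c/n = 421·747/4671 = 67.3276
Stratum 2 (2015–2019): n = 2006; a·d/n = 221·800/2006 = 88.1356; b·c/n = 53·932/2006 = 24.6241
OR_MH = (614.8461 + 88.1356) / (67.3276 + 24.6241) = 702.9817 / 91.9517 = 7.64512

7.645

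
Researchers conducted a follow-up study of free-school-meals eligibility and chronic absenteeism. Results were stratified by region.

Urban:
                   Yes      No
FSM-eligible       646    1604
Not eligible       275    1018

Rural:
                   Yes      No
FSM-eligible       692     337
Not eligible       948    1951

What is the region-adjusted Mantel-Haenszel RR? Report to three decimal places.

1.765

RR_MH = Σ(aᵢ·n₀ᵢ/nᵢ) / Σ(cᵢ·n₁ᵢ/nᵢ), with n₁ᵢ = aᵢ+bᵢ (exposed), n₀ᵢ = cᵢ+dᵢ (unexposed), nᵢ = n₁ᵢ+n₀ᵢ.
Stratum 1 (Urban): n₁ = 2250, n₀ = 1293, n = 3543; a·n₀/n = 646·1293/3543 = 235.7544; c·n₁/n = 275·2250/3543 = 174.6401
Stratum 2 (Rural): n₁ = 1029, n₀ = 2899, n = 3928; a·n₀/n = 692·2899/3928 = 510.7200; c·n₁/n = 948·1029/3928 = 248.3432
RR_MH = (235.7544 + 510.7200) / (174.6401 + 248.3432) = 746.4744 / 422.9833 = 1.76478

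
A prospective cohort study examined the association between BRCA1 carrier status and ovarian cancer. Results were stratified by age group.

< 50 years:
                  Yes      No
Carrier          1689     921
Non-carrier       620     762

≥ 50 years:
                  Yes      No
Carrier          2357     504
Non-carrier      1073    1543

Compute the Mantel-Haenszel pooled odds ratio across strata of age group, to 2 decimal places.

4.08

OR_MH = Σ(aᵢdᵢ/nᵢ) / Σ(bᵢcᵢ/nᵢ), where nᵢ is the stratum total.
Stratum 1 (< 50 years): n = 3992; a·d/n = 1689·762/3992 = 322.3993; b·c/n = 921·620/3992 = 143.0411
Stratum 2 (≥ 50 years): n = 5477; a·d/n = 2357·1543/5477 = 664.0225; b·c/n = 504·1073/5477 = 98.7387
OR_MH = (322.3993 + 664.0225) / (143.0411 + 98.7387) = 986.4218 / 241.7798 = 4.07984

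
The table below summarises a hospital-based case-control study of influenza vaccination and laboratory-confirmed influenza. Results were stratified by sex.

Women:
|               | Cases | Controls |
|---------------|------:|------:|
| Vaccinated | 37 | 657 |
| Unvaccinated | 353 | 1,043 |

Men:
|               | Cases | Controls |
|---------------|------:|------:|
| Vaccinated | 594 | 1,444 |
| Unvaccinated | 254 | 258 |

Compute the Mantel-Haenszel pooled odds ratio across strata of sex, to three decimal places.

0.308

OR_MH = Σ(aᵢdᵢ/nᵢ) / Σ(bᵢcᵢ/nᵢ), where nᵢ is the stratum total.
Stratum 1 (Women): n = 2090; a·d/n = 37·1043/2090 = 18.4646; b·c/n = 657·353/2090 = 110.9670
Stratum 2 (Men): n = 2550; a·d/n = 594·258/2550 = 60.0988; b·c/n = 1444·254/2550 = 143.8337
OR_MH = (18.4646 + 60.0988) / (110.9670 + 143.8337) = 78.5634 / 254.8007 = 0.30833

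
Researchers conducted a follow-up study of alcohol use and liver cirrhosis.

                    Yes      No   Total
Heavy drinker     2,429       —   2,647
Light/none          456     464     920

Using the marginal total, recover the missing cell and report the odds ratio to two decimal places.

The missing cell is in the exposed row: 2647 − 2429 = 218.
So a = 2429, b = 218, c = 456, d = 464.
OR = (a·d)/(b·c) = (2429 × 464) / (218 × 456) = 1127056 / 99408 = 11.33768

11.34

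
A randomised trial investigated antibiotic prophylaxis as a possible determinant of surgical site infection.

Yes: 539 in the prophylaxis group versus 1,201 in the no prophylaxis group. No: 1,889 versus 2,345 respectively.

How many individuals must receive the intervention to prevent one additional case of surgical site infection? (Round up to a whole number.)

9

Risk in treated group = 539/2428 = 0.22199; risk in control = 1201/3546 = 0.33869.
Absolute risk reduction = 0.33869 − 0.22199 = 0.11670
NNT = 1 / ARR = 1 / 0.11670 = 8.569 → round up → 9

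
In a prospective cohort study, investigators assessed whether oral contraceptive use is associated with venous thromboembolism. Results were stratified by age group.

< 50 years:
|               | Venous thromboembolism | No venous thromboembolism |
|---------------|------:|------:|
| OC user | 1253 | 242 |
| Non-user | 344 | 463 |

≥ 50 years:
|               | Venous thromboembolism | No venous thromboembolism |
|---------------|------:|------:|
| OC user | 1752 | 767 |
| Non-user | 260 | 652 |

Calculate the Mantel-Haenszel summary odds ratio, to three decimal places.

6.204

OR_MH = Σ(aᵢdᵢ/nᵢ) / Σ(bᵢcᵢ/nᵢ), where nᵢ is the stratum total.
Stratum 1 (< 50 years): n = 2302; a·d/n = 1253·463/2302 = 252.0152; b·c/n = 242·344/2302 = 36.1633
Stratum 2 (≥ 50 years): n = 3431; a·d/n = 1752·652/3431 = 332.9362; b·c/n = 767·260/3431 = 58.1230
OR_MH = (252.0152 + 332.9362) / (36.1633 + 58.1230) = 584.9514 / 94.2863 = 6.20399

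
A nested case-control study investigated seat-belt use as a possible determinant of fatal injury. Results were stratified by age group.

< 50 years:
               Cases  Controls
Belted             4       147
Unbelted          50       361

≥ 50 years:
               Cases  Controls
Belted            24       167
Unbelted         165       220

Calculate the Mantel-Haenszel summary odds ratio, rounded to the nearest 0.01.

OR_MH = Σ(aᵢdᵢ/nᵢ) / Σ(bᵢcᵢ/nᵢ), where nᵢ is the stratum total.
Stratum 1 (< 50 years): n = 562; a·d/n = 4·361/562 = 2.5694; b·c/n = 147·50/562 = 13.0783
Stratum 2 (≥ 50 years): n = 576; a·d/n = 24·220/576 = 9.1667; b·c/n = 167·165/576 = 47.8385
OR_MH = (2.5694 + 9.1667) / (13.0783 + 47.8385) = 11.7361 / 60.9168 = 0.19266

0.19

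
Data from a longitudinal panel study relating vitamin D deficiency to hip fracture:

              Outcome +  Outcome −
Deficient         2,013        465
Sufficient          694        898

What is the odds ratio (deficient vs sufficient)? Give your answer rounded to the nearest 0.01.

5.60

Cells: a = 2013, b = 465, c = 694, d = 898.
OR = (a·d)/(b·c) = (2013 × 898) / (465 × 694) = 1807674 / 322710 = 5.60154
The odds of hip fracture are about 5.60 times as high in the deficient group.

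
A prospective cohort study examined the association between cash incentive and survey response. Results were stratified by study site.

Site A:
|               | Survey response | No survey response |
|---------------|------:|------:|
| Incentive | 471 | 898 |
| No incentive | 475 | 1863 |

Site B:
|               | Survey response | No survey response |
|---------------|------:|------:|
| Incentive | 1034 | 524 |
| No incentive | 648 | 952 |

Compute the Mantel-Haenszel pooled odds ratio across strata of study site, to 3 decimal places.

2.464

OR_MH = Σ(aᵢdᵢ/nᵢ) / Σ(bᵢcᵢ/nᵢ), where nᵢ is the stratum total.
Stratum 1 (Site A): n = 3707; a·d/n = 471·1863/3707 = 236.7070; b·c/n = 898·475/3707 = 115.0661
Stratum 2 (Site B): n = 3158; a·d/n = 1034·952/3158 = 311.7061; b·c/n = 524·648/3158 = 107.5212
OR_MH = (236.7070 + 311.7061) / (115.0661 + 107.5212) = 548.4132 / 222.5873 = 2.46381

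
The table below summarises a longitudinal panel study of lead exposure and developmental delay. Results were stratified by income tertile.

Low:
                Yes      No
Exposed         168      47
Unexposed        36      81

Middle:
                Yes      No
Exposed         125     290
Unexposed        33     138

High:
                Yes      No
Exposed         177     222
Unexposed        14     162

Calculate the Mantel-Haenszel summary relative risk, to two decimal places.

2.66

RR_MH = Σ(aᵢ·n₀ᵢ/nᵢ) / Σ(cᵢ·n₁ᵢ/nᵢ), with n₁ᵢ = aᵢ+bᵢ (exposed), n₀ᵢ = cᵢ+dᵢ (unexposed), nᵢ = n₁ᵢ+n₀ᵢ.
Stratum 1 (Low): n₁ = 215, n₀ = 117, n = 332; a·n₀/n = 168·117/332 = 59.2048; c·n₁/n = 36·215/332 = 23.3133
Stratum 2 (Middle): n₁ = 415, n₀ = 171, n = 586; a·n₀/n = 125·171/586 = 36.4761; c·n₁/n = 33·415/586 = 23.3703
Stratum 3 (High): n₁ = 399, n₀ = 176, n = 575; a·n₀/n = 177·176/575 = 54.1774; c·n₁/n = 14·399/575 = 9.7148
RR_MH = (59.2048 + 36.4761 + 54.1774) / (23.3133 + 23.3703 + 9.7148) = 149.8583 / 56.3983 = 2.65714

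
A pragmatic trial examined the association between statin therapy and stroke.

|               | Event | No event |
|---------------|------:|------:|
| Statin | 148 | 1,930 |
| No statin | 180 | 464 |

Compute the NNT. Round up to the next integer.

Risk in treated group = 148/2078 = 0.07122; risk in control = 180/644 = 0.27950.
Absolute risk reduction = 0.27950 − 0.07122 = 0.20828
NNT = 1 / ARR = 1 / 0.20828 = 4.801 → round up → 5

5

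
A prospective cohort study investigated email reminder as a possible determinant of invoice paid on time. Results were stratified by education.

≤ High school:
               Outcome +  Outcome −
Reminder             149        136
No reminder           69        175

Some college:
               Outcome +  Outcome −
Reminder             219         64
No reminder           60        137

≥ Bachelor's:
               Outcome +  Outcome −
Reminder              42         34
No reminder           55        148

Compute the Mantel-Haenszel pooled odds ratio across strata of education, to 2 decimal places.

4.13

OR_MH = Σ(aᵢdᵢ/nᵢ) / Σ(bᵢcᵢ/nᵢ), where nᵢ is the stratum total.
Stratum 1 (≤ High school): n = 529; a·d/n = 149·175/529 = 49.2911; b·c/n = 136·69/529 = 17.7391
Stratum 2 (Some college): n = 480; a·d/n = 219·137/480 = 62.5063; b·c/n = 64·60/480 = 8.0000
Stratum 3 (≥ Bachelor's): n = 279; a·d/n = 42·148/279 = 22.2796; b·c/n = 34·55/279 = 6.7025
OR_MH = (49.2911 + 62.5063 + 22.2796) / (17.7391 + 8.0000 + 6.7025) = 134.0769 / 32.4416 = 4.13287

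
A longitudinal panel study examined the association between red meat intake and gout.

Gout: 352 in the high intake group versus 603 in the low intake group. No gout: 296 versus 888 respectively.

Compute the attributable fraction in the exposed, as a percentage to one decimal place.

25.5

From the description: a = 352, b = 296, c = 603, d = 888.
Risk in exposed = 352/648 = 0.54321; risk in unexposed = 603/1491 = 0.40443.
RR = 0.54321/0.40443 = 1.34316
AR% = (RR − 1)/RR × 100 = (1.34316 − 1)/1.34316 × 100 = 25.5487%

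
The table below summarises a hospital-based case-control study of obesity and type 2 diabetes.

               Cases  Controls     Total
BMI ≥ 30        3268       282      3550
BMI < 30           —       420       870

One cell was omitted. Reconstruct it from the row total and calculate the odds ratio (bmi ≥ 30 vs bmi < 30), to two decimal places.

10.82

The missing cell is in the unexposed row: 870 − 420 = 450.
So a = 3268, b = 282, c = 450, d = 420.
OR = (a·d)/(b·c) = (3268 × 420) / (282 × 450) = 1372560 / 126900 = 10.81608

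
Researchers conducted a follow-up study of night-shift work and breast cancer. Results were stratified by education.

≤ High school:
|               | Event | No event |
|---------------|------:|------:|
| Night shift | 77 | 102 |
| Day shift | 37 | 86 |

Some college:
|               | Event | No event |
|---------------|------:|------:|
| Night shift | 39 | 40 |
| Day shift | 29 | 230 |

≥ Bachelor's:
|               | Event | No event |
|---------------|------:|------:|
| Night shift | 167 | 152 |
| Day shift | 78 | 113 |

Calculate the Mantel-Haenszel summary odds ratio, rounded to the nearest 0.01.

OR_MH = Σ(aᵢdᵢ/nᵢ) / Σ(bᵢcᵢ/nᵢ), where nᵢ is the stratum total.
Stratum 1 (≤ High school): n = 302; a·d/n = 77·86/302 = 21.9272; b·c/n = 102·37/302 = 12.4967
Stratum 2 (Some college): n = 338; a·d/n = 39·230/338 = 26.5385; b·c/n = 40·29/338 = 3.4320
Stratum 3 (≥ Bachelor's): n = 510; a·d/n = 167·113/510 = 37.0020; b·c/n = 152·78/510 = 23.2471
OR_MH = (21.9272 + 26.5385 + 37.0020) / (12.4967 + 3.4320 + 23.2471) = 85.4676 / 39.1757 = 2.18165

2.18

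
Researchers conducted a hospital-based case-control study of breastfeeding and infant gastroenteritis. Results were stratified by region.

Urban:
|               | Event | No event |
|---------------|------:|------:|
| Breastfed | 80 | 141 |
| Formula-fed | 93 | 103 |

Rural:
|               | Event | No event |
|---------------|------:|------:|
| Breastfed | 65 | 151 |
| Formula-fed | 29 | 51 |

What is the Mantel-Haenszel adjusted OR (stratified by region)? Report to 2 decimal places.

0.67

OR_MH = Σ(aᵢdᵢ/nᵢ) / Σ(bᵢcᵢ/nᵢ), where nᵢ is the stratum total.
Stratum 1 (Urban): n = 417; a·d/n = 80·103/417 = 19.7602; b·c/n = 141·93/417 = 31.4460
Stratum 2 (Rural): n = 296; a·d/n = 65·51/296 = 11.1993; b·c/n = 151·29/296 = 14.7939
OR_MH = (19.7602 + 11.1993) / (31.4460 + 14.7939) = 30.9595 / 46.2400 = 0.66954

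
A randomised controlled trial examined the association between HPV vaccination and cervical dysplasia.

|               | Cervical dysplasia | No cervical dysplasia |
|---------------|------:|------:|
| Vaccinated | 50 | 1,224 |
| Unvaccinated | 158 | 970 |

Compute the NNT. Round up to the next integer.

10

Risk in treated group = 50/1274 = 0.03925; risk in control = 158/1128 = 0.14007.
Absolute risk reduction = 0.14007 − 0.03925 = 0.10082
NNT = 1 / ARR = 1 / 0.10082 = 9.918 → round up → 10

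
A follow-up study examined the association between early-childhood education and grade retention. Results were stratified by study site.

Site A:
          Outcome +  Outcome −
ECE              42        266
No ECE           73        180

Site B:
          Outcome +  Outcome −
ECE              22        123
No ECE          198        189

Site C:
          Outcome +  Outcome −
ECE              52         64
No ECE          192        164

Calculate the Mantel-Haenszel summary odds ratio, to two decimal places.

OR_MH = Σ(aᵢdᵢ/nᵢ) / Σ(bᵢcᵢ/nᵢ), where nᵢ is the stratum total.
Stratum 1 (Site A): n = 561; a·d/n = 42·180/561 = 13.4759; b·c/n = 266·73/561 = 34.6132
Stratum 2 (Site B): n = 532; a·d/n = 22·189/532 = 7.8158; b·c/n = 123·198/532 = 45.7782
Stratum 3 (Site C): n = 472; a·d/n = 52·164/472 = 18.0678; b·c/n = 64·192/472 = 26.0339
OR_MH = (13.4759 + 7.8158 + 18.0678) / (34.6132 + 45.7782 + 26.0339) = 39.3595 / 106.4253 = 0.36983

0.37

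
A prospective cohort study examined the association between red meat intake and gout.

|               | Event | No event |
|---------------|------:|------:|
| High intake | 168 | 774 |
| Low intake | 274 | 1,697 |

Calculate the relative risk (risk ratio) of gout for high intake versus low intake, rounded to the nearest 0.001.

Cells: a = 168, b = 774, c = 274, d = 1697.
Risk in exposed = 168/942 = 0.17834; risk in unexposed = 274/1971 = 0.13902.
RR = 0.17834 / 0.13902 = 1.28290
The risk among the exposed is 1.28 times that among the unexposed.

1.283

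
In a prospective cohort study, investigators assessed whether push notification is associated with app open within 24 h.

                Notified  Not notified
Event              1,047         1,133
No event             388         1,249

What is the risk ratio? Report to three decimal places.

1.534

Reading the table with exposure as columns: a = 1047 (Notified, case), b = 388 (Notified, non-case), c = 1133 (Not notified, case), d = 1249.
Risk in exposed = 1047/1435 = 0.72962; risk in unexposed = 1133/2382 = 0.47565.
RR = 0.72962 / 0.47565 = 1.53393
The risk among the exposed is 1.53 times that among the unexposed.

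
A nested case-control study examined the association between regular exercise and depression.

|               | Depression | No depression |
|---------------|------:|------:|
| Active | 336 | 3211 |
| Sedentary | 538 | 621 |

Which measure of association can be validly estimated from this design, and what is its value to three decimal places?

Cells: a = 336, b = 3211, c = 538, d = 621.
This is a nested case-control study: participants were sampled on outcome status, so risks in the source population cannot be estimated directly — relative risk is not valid here. The odds ratio is the appropriate measure.
OR = (a·d)/(b·c) = (336 × 621) / (3211 × 538) = 208656 / 1727518 = 0.12078

0.121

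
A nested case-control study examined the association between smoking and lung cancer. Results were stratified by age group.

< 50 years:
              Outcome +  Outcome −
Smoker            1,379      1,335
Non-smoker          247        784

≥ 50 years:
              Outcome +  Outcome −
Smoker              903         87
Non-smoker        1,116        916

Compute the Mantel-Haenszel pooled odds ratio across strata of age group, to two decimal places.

OR_MH = Σ(aᵢdᵢ/nᵢ) / Σ(bᵢcᵢ/nᵢ), where nᵢ is the stratum total.
Stratum 1 (< 50 years): n = 3745; a·d/n = 1379·784/3745 = 288.6879; b·c/n = 1335·247/3745 = 88.0494
Stratum 2 (≥ 50 years): n = 3022; a·d/n = 903·916/3022 = 273.7088; b·c/n = 87·1116/3022 = 32.1284
OR_MH = (288.6879 + 273.7088) / (88.0494 + 32.1284) = 562.3967 / 120.1778 = 4.67971

4.68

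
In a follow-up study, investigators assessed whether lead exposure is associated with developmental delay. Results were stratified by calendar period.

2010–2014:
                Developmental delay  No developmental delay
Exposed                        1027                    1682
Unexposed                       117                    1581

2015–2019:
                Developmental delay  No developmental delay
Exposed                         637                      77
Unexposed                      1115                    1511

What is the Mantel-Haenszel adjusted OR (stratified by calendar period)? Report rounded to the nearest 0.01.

9.33

OR_MH = Σ(aᵢdᵢ/nᵢ) / Σ(bᵢcᵢ/nᵢ), where nᵢ is the stratum total.
Stratum 1 (2010–2014): n = 4407; a·d/n = 1027·1581/4407 = 368.4336; b·c/n = 1682·117/4407 = 44.6549
Stratum 2 (2015–2019): n = 3340; a·d/n = 637·1511/3340 = 288.1757; b·c/n = 77·1115/3340 = 25.7051
OR_MH = (368.4336 + 288.1757) / (44.6549 + 25.7051) = 656.6094 / 70.3600 = 9.33215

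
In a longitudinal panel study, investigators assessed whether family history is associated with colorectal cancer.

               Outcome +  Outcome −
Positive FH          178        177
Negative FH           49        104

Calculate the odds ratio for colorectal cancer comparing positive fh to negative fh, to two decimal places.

Cells: a = 178, b = 177, c = 49, d = 104.
OR = (a·d)/(b·c) = (178 × 104) / (177 × 49) = 18512 / 8673 = 2.13444
The odds of colorectal cancer are about 2.13 times as high in the positive fh group.

2.13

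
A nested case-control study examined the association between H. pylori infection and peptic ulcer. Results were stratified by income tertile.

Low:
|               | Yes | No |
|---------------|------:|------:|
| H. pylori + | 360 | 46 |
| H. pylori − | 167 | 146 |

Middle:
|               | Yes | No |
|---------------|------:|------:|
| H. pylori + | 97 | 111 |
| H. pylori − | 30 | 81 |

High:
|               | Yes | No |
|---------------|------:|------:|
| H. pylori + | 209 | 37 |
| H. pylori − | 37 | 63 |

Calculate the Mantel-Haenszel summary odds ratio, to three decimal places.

OR_MH = Σ(aᵢdᵢ/nᵢ) / Σ(bᵢcᵢ/nᵢ), where nᵢ is the stratum total.
Stratum 1 (Low): n = 719; a·d/n = 360·146/719 = 73.1015; b·c/n = 46·167/719 = 10.6843
Stratum 2 (Middle): n = 319; a·d/n = 97·81/319 = 24.6301; b·c/n = 111·30/319 = 10.4389
Stratum 3 (High): n = 346; a·d/n = 209·63/346 = 38.0549; b·c/n = 37·37/346 = 3.9566
OR_MH = (73.1015 + 24.6301 + 38.0549) / (10.6843 + 10.4389 + 3.9566) = 135.7865 / 25.0798 = 5.41418

5.414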